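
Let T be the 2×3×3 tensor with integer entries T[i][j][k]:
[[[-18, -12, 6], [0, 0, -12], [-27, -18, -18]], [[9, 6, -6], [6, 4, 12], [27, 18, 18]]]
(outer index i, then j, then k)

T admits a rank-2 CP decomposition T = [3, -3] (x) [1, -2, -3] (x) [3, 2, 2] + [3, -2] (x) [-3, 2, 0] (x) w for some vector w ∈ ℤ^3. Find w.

Subtract the known terms from T to get the rank-1 residual R = [3, -2] (x) [-3, 2, 0] (x) w, so R[i,j,k] = a[i]·b[j]·w[k]. Pick indices with nonzero a[0]·b[0] = (3)·(-3) = -9. Only the fibre through (0,0,·) is needed: R[0,0,:] = T[0,0,:] − Σₗ aₗ[0]bₗ[0]cₗ = [-18, -12, 6] − (3)·(1)·[3, 2, 2] = [-27, -18, 0]. Then w[k] = R[0,0,k] / -9 for each k, giving w = [-27, -18, 0] / -9 = [3, 2, 0].

w = [3, 2, 0]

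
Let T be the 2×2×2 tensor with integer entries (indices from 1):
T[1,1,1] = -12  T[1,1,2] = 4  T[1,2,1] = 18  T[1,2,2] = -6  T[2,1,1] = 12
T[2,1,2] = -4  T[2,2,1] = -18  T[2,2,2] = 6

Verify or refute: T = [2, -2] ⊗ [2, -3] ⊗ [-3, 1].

Reconstruct entrywise from the claimed factors. For example, T[2,1,2] = -4 and Σₗ aₗ[2]bₗ[1]cₗ[2] = (-2)·(2)·(1) = -4; checking all 8 entries, every one matches. The claim holds.

Yes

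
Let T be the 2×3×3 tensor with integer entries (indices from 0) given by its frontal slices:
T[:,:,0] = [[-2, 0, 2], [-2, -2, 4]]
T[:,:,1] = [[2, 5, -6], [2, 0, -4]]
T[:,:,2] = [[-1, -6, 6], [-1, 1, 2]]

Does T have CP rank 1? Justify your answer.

No

The mode-3 unfolding of T (rows indexed by k, columns by (i,j) = (0,0), (0,1), (0,2), (1,0), (1,1), (1,2)) is [[-2, 0, 2, -2, -2, 4], [2, 5, -6, 2, 0, -4], [-1, -6, 6, -1, 1, 2]].
There the 3×3 minor on rows k ∈ {0, 1, 2}, columns (i,j) ∈ {(0,0), (0,1), (0,2)} is det [[-2, 0, 2], [2, 5, -6], [-1, -6, 6]] = -2 ≠ 0, so this unfolding has rank ≥ 3; CP rank is at least every unfolding rank, so rank(T) ≥ 3.
In particular rank(T) ≥ 3 > 1, so T is not rank-1.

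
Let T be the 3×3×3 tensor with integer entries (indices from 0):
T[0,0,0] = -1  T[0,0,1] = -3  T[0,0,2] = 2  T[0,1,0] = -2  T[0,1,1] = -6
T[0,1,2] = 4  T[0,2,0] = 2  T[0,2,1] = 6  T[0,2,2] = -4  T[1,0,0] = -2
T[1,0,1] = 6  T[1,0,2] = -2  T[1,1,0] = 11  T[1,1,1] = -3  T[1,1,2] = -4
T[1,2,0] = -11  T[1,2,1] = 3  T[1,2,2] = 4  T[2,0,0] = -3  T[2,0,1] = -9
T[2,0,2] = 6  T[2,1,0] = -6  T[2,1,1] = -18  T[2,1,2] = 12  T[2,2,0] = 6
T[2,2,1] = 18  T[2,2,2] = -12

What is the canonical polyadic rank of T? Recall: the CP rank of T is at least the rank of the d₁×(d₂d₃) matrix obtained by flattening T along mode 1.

Lower bound: the mode-1 unfolding of T (rows indexed by i, columns by (j,k) = (0,0), (0,1), (0,2), (1,0), (1,1), (1,2), (2,0), (2,1), (2,2)) is [[-1, -3, 2, -2, -6, 4, 2, 6, -4], [-2, 6, -2, 11, -3, -4, -11, 3, 4], [-3, -9, 6, -6, -18, 12, 6, 18, -12]].
There the 2×2 minor on rows i ∈ {0, 1}, columns (j,k) ∈ {(0,0), (0,1)} is det [[-1, -3], [-2, 6]] = -12 ≠ 0, so this unfolding has rank ≥ 2; CP rank is at least every unfolding rank, so rank(T) ≥ 2. (This is only a lower bound: in general the CP rank may exceed every unfolding rank, so we still need to exhibit 2 rank-1 terms summing to T.)
Upper bound — finding two terms. Write S_k = T[:,:,k] for the frontal slices: S₀ = [[-1, -2, 2], [-2, 11, -11], [-3, -6, 6]], S₁ = [[-3, -6, 6], [6, -3, 3], [-9, -18, 18]], S₂ = [[2, 4, -4], [-2, -4, 4], [6, 12, -12]].
If T = a₁ ⊗ b₁ ⊗ c₁ + a₂ ⊗ b₂ ⊗ c₂ then each S_k = c₁[k]·a₁b₁ᵀ + c₂[k]·a₂b₂ᵀ. S₀ and S₁ are linearly independent, so a₁b₁ᵀ and a₂b₂ᵀ must span the same plane of matrices: they are the rank-1 matrices of the form x·S₀ + y·S₁.
The 2×2 minor of x·S₀ + y·S₁ on rows {0,1}, columns {0,1} is −15·x² − 30·xy + 45·y² = (-15)·(x + 3·y)(x − y), vanishing at (x:y) = (3:-1) and (1:1).
M₁ = 3·S₀ − S₁ = [[0, 0, 0], [-12, 36, -36], [0, 0, 0]] = (-12)·(0, 1, 0)(1, -3, 3)ᵀ and M₂ = S₀ + S₁ = [[-4, -8, 8], [4, 8, -8], [-12, -24, 24]] = (-4)·(1, -1, 3)(1, 2, -2)ᵀ, so take a₁ = (0, 1, 0), b₁ = (1, -3, 3), a₂ = (1, -1, 3), b₂ = (1, 2, -2).
Each slice is an integer combination of E₁ = a₁b₁ᵀ and E₂ = a₂b₂ᵀ: S₀ = −3·E₁ − E₂, S₁ = 3·E₁ − 3·E₂, S₂ = 2·E₂; reading off coefficients, c₁ = (-3, 3, 0) and c₂ = (-1, -3, 2).
Hence T = (0, 1, 0) ⊗ (1, -3, 3) ⊗ (-3, 3, 0) + (1, -1, 3) ⊗ (1, 2, -2) ⊗ (-1, -3, 2), so rank(T) ≤ 2.
These bounds meet, so rank(T) = 2.

2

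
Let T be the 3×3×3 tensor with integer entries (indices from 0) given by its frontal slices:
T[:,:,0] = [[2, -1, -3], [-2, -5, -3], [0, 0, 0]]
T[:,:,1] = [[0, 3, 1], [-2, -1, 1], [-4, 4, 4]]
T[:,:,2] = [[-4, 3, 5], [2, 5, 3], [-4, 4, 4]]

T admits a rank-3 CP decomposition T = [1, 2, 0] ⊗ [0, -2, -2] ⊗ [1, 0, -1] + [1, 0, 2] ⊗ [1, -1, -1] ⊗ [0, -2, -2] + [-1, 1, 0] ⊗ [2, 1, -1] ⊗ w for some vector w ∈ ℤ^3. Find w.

Subtract the known terms from T to get the rank-1 residual R = [-1, 1, 0] ⊗ [2, 1, -1] ⊗ w, so R[i,j,k] = a[i]·b[j]·w[k]. Pick indices with nonzero a[0]·b[0] = (-1)·(2) = -2. Only the fibre through (0,0,·) is needed: R[0,0,:] = T[0,0,:] − Σₗ aₗ[0]bₗ[0]cₗ = [2, 0, -4] − (1)·(0)·[1, 0, -1] − (1)·(1)·[0, -2, -2] = [2, 2, -2]. Then w[k] = R[0,0,k] / -2 for each k, giving w = [2, 2, -2] / -2 = [-1, -1, 1].

w = [-1, -1, 1]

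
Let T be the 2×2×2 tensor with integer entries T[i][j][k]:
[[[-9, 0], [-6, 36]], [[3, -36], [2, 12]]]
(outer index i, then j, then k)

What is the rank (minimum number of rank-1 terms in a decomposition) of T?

Lower bound: the mode-1 unfolding of T (rows indexed by i, columns by (j,k) = (0,0), (0,1), (1,0), (1,1)) is [[-9, 0, -6, 36], [3, -36, 2, 12]].
There the 2×2 minor on rows i ∈ {0, 1}, columns (j,k) ∈ {(0,0), (0,1)} is det [[-9, 0], [3, -36]] = 324 ≠ 0, so this unfolding has rank ≥ 2; CP rank is at least every unfolding rank, so rank(T) ≥ 2. (This is only a lower bound: in general the CP rank may exceed every unfolding rank, so we still need to exhibit 2 rank-1 terms summing to T.)
Upper bound — finding two terms. Write S_k = T[:,:,k] for the frontal slices: S₀ = [[-9, -6], [3, 2]], S₁ = [[0, 36], [-36, 12]].
If T = a₁ ⊗ b₁ ⊗ c₁ + a₂ ⊗ b₂ ⊗ c₂ then each S_k = c₁[k]·a₁b₁ᵀ + c₂[k]·a₂b₂ᵀ. S₀ and S₁ are linearly independent, so a₁b₁ᵀ and a₂b₂ᵀ must span the same plane of matrices: they are the rank-1 matrices of the form x·S₀ + y·S₁.
det(x·S₀ + y·S₁) is −432·xy + 1296·y² = (-432)·(x − 3·y)(y), vanishing at (x:y) = (3:1) and (1:0).
M₁ = 3·S₀ + S₁ = [[-27, 18], [-27, 18]] = (-9)·(1, 1)(3, -2)ᵀ and M₂ = S₀ = [[-9, -6], [3, 2]] = −(3, -1)(3, 2)ᵀ, so take a₁ = (1, 1), b₁ = (3, -2), a₂ = (3, -1), b₂ = (3, 2).
Each slice is an integer combination of E₁ = a₁b₁ᵀ and E₂ = a₂b₂ᵀ: S₀ = −E₂, S₁ = −9·E₁ + 3·E₂; reading off coefficients, c₁ = (0, -9) and c₂ = (-1, 3).
Hence T = (1, 1) ⊗ (3, -2) ⊗ (0, -9) + (3, -1) ⊗ (3, 2) ⊗ (-1, 3), so rank(T) ≤ 2.
These bounds meet, so rank(T) = 2.

2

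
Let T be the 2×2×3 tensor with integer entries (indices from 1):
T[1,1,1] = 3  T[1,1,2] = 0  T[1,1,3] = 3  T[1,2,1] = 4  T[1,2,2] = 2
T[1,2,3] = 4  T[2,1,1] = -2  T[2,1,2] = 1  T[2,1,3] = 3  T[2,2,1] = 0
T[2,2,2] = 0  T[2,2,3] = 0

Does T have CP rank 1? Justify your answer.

No

The mode-3 unfolding of T (rows indexed by k, columns by (i,j) = (1,1), (1,2), (2,1), (2,2)) is [[3, 4, -2, 0], [0, 2, 1, 0], [3, 4, 3, 0]].
There the 3×3 minor on rows k ∈ {1, 2, 3}, columns (i,j) ∈ {(1,1), (1,2), (2,1)} is det [[3, 4, -2], [0, 2, 1], [3, 4, 3]] = 30 ≠ 0, so this unfolding has rank ≥ 3; CP rank is at least every unfolding rank, so rank(T) ≥ 3.
In particular rank(T) ≥ 3 > 1, so T is not rank-1.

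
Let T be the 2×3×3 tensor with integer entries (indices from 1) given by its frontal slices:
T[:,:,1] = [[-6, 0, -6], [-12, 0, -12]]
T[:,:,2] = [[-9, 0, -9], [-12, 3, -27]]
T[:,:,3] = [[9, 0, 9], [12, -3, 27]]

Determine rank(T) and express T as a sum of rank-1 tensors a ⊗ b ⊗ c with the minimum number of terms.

Lower bound: the mode-2 unfolding of T (rows indexed by j, columns by (i,k) = (1,1), (1,2), (1,3), (2,1), (2,2), (2,3)) is [[-6, -9, 9, -12, -12, 12], [0, 0, 0, 0, 3, -3], [-6, -9, 9, -12, -27, 27]].
There the 2×2 minor on rows j ∈ {1, 2}, columns (i,k) ∈ {(1,1), (2,2)} is det [[-6, -12], [0, 3]] = -18 ≠ 0, so this unfolding has rank ≥ 2; CP rank is at least every unfolding rank, so rank(T) ≥ 2. (Flattening ranks never certify an upper bound on CP rank; for that we must actually write T with 2 rank-1 terms.)
Upper bound — finding two terms. Write S_k = T[:,:,k] for the frontal slices: S₁ = [[-6, 0, -6], [-12, 0, -12]], S₂ = [[-9, 0, -9], [-12, 3, -27]], S₃ = [[9, 0, 9], [12, -3, 27]].
If T = a₁ ⊗ b₁ ⊗ c₁ + a₂ ⊗ b₂ ⊗ c₂ then each S_k = c₁[k]·a₁b₁ᵀ + c₂[k]·a₂b₂ᵀ. S₁ and S₂ are linearly independent, so a₁b₁ᵀ and a₂b₂ᵀ must span the same plane of matrices: they are the rank-1 matrices of the form x·S₁ + y·S₂.
The 2×2 minor of x·S₁ + y·S₂ on rows {1,2}, columns {1,2} is −18·xy − 27·y² = (-9)·(2·x + 3·y)(y), vanishing at (x:y) = (3:-2) and (1:0).
M₁ = 3·S₁ − 2·S₂ = [[0, 0, 0], [-12, -6, 18]] = (-6)·[0, 1][2, 1, -3]ᵀ and M₂ = S₁ = [[-6, 0, -6], [-12, 0, -12]] = (-6)·[1, 2][1, 0, 1]ᵀ, so take a₁ = [0, 1], b₁ = [2, 1, -3], a₂ = [1, 2], b₂ = [1, 0, 1].
Each slice is an integer combination of E₁ = a₁b₁ᵀ and E₂ = a₂b₂ᵀ: S₁ = −6·E₂, S₂ = 3·E₁ − 9·E₂, S₃ = −3·E₁ + 9·E₂; reading off coefficients, c₁ = [0, 3, -3] and c₂ = [-6, -9, 9].
Hence T = [0, 1] ⊗ [2, 1, -3] ⊗ [0, 3, -3] + [1, 2] ⊗ [1, 0, 1] ⊗ [-6, -9, 9], so rank(T) ≤ 2.
These bounds meet, so rank(T) = 2.

rank(T) = 2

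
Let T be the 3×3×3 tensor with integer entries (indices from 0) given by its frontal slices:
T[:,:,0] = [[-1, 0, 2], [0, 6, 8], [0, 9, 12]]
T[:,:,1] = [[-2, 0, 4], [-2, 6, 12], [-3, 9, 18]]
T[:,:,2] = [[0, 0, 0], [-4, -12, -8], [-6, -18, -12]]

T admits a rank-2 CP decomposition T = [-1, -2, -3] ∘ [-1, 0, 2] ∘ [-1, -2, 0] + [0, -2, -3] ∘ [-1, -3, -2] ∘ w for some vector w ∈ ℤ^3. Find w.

w = [1, 1, -2]

Subtract the known terms from T to get the rank-1 residual R = [0, -2, -3] ∘ [-1, -3, -2] ∘ w, so R[i,j,k] = a[i]·b[j]·w[k]. Pick indices with nonzero a[1]·b[0] = (-2)·(-1) = 2. Only the fibre through (1,0,·) is needed: R[1,0,:] = T[1,0,:] − Σₗ aₗ[1]bₗ[0]cₗ = [0, -2, -4] − (-2)·(-1)·[-1, -2, 0] = [2, 2, -4]. Then w[k] = R[1,0,k] / 2 for each k, giving w = [2, 2, -4] / 2 = [1, 1, -2].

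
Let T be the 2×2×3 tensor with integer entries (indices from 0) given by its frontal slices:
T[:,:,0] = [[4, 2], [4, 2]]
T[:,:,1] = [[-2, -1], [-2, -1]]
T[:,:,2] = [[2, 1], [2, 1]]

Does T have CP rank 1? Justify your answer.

The mode-1 fibre T[:,0,0] = [4, 4] gives a = [1, 1] (primitive direction); the mode-2 fibre T[0,:,0] = [4, 2] gives b = [2, 1]; then c[k] = T[0,0,k] / (a[0]·b[0]) = [4, -2, 2] / 2 = [2, -1, 1].
Expanding [1, 1] ⊗ [2, 1] ⊗ [2, -1, 1] reproduces all 12 entries of T, so T = [1, 1] ⊗ [2, 1] ⊗ [2, -1, 1] and rank(T) ≤ 1.
Equivalently every frontal slice T[:,:,k] is c[k] times the rank-1 matrix [1, 1] ⊗ [2, 1]. So T has rank 1 (it is nonzero).

Yes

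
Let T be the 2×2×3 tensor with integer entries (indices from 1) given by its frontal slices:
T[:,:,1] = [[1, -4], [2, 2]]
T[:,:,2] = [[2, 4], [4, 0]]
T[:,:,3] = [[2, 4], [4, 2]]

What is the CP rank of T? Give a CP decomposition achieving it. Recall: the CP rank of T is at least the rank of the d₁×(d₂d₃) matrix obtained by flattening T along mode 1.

Lower bound: the mode-3 unfolding of T (rows indexed by k, columns by (i,j) = (1,1), (1,2), (2,1), (2,2)) is [[1, -4, 2, 2], [2, 4, 4, 0], [2, 4, 4, 2]].
There the 3×3 minor on rows k ∈ {1, 2, 3}, columns (i,j) ∈ {(1,1), (1,2), (2,2)} is det [[1, -4, 2], [2, 4, 0], [2, 4, 2]] = 24 ≠ 0, so this unfolding has rank ≥ 3; CP rank is at least every unfolding rank, so rank(T) ≥ 3. (Unfolding ranks only ever bound the CP rank from below — rank(T) can be strictly larger than all of them — so the matching upper bound has to come from an explicit 3-term decomposition.)
Upper bound: T is a sum of 3 rank-1 terms, T = [0, 1] ⊗ [0, 1] ⊗ [2, 0, 2] + [1, 0] ⊗ [0, 1] ⊗ [-4, 4, 4] + [1, 2] ⊗ [1, 0] ⊗ [1, 2, 2] (written with every a and b primitive with positive leading entry and the scale carried by c; CP decompositions are not unique, and this one is verified by expanding entrywise), so rank(T) ≤ 3.
These bounds meet, so rank(T) = 3.

rank(T) = 3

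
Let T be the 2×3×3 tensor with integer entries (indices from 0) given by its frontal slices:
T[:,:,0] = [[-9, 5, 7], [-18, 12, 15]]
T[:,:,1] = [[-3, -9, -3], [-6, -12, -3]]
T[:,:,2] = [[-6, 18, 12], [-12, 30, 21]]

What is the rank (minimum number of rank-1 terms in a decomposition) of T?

2

Lower bound: in the mode-2 unfolding of T (rows indexed by j, columns by (i,k)) the 2×2 minor on rows j ∈ {0, 1}, columns (i,k) ∈ {(0,0), (0,1)} is det [[-9, -3], [5, -9]] = 96 ≠ 0, so that unfolding has rank ≥ 2 and hence rank(T) ≥ 2 (CP rank is at least every unfolding rank, though it can be larger).
Upper bound: with S_k = T[:,:,k], the two rank-1 terms a₁b₁ᵀ, a₂b₂ᵀ are the rank-1 members of the pencil x·S₀ + y·S₁.
The 2×2 minor of x·S₀ + y·S₁ on rows {0,1}, columns {0,1} is −18·x² − 60·xy − 18·y² = (-6)·(x + 3·y)(3·x + y), vanishing at (x:y) = (3:-1) and (1:-3).
M₁ = 3·S₀ − S₁ = [[-24, 24, 24], [-48, 48, 48]] = (-24)·[1, 2][1, -1, -1]ᵀ and M₂ = S₀ − 3·S₁ = [[0, 32, 16], [0, 48, 24]] = 8·[2, 3][0, 2, 1]ᵀ, so take a₁ = [1, 2], b₁ = [1, -1, -1], a₂ = [2, 3], b₂ = [0, 2, 1].
Each slice is an integer combination of E₁ = a₁b₁ᵀ and E₂ = a₂b₂ᵀ: S₀ = −9·E₁ − E₂, S₁ = −3·E₁ − 3·E₂, S₂ = −6·E₁ + 3·E₂; reading off coefficients, c₁ = [-9, -3, -6] and c₂ = [-1, -3, 3].
Hence T = [1, 2] ⊗ [1, -1, -1] ⊗ [-9, -3, -6] + [2, 3] ⊗ [0, 2, 1] ⊗ [-1, -3, 3], so rank(T) ≤ 2.
These bounds meet, so rank(T) = 2.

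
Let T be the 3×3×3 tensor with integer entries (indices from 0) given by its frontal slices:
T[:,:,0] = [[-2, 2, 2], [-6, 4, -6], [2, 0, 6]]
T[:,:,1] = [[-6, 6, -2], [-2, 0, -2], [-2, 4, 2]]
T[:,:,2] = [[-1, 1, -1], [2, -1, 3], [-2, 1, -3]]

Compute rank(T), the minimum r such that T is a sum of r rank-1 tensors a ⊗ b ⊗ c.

3

Lower bound: in the mode-1 unfolding of T (rows indexed by i, columns by (j,k)) the 3×3 minor on rows i ∈ {0, 1, 2}, columns (j,k) ∈ {(0,0), (0,1), (0,2)} is det [[-2, -6, -1], [-6, -2, 2], [2, -2, -2]] = 16 ≠ 0, so that unfolding has rank ≥ 3 and hence rank(T) ≥ 3 (CP rank is at least every unfolding rank, though it can be larger).
Upper bound: T is a sum of 3 rank-1 terms, T = [0, 1, -1] ⊗ [1, 0, 2] ⊗ [-2, -2, 1] + [1, -1, 1] ⊗ [1, -1, 1] ⊗ [2, -2, -1] + [2, 1, 1] ⊗ [1, -1, 0] ⊗ [-2, -2, 0] (one valid choice — decompositions are not unique — normalised so each a, b is primitive with positive first nonzero entry; check it by expanding all entries), so rank(T) ≤ 3.
These bounds meet, so rank(T) = 3.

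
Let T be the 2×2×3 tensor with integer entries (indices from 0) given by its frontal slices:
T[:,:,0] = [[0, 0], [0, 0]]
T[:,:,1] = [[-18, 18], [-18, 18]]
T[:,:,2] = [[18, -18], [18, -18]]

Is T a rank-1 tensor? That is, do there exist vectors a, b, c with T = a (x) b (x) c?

Yes

If T = a (x) b (x) c then every fibre of T is a multiple of the corresponding factor, so read the factors off the fibres through the nonzero entry T[0,0,1] = -18.
The mode-1 fibre T[:,0,1] = [-18, -18] gives a = [1, 1] (primitive direction); the mode-2 fibre T[0,:,1] = [-18, 18] gives b = [1, -1]; then c[k] = T[0,0,k] / (a[0]·b[0]) = [0, -18, 18] / 1 = [0, -18, 18].
Expanding [1, 1] (x) [1, -1] (x) [0, -18, 18] reproduces all 12 entries of T, so T = [1, 1] (x) [1, -1] (x) [0, -18, 18] and rank(T) ≤ 1.
Equivalently every frontal slice T[:,:,k] is c[k] times the rank-1 matrix [1, 1] (x) [1, -1]. So T has rank 1 (it is nonzero).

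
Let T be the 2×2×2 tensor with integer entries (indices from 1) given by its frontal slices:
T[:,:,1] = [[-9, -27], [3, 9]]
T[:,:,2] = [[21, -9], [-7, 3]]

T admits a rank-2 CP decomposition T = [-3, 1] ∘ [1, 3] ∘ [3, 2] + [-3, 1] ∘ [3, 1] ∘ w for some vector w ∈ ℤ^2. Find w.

w = [0, -3]

Subtract the known terms from T to get the rank-1 residual R = [-3, 1] ∘ [3, 1] ∘ w, so R[i,j,k] = a[i]·b[j]·w[k]. Pick indices with nonzero a[1]·b[1] = (-3)·(3) = -9. Only the fibre through (1,1,·) is needed: R[1,1,:] = T[1,1,:] − Σₗ aₗ[1]bₗ[1]cₗ = [-9, 21] − (-3)·(1)·[3, 2] = [0, 27]. Then w[k] = R[1,1,k] / -9 for each k, giving w = [0, 27] / -9 = [0, -3].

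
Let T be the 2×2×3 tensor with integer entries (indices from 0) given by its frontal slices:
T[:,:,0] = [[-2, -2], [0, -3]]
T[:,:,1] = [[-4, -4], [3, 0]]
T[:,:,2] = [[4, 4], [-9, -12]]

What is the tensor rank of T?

2

Lower bound: the mode-3 unfolding of T (rows indexed by k, columns by (i,j) = (0,0), (0,1), (1,0), (1,1)) is [[-2, -2, 0, -3], [-4, -4, 3, 0], [4, 4, -9, -12]].
There the 2×2 minor on rows k ∈ {0, 1}, columns (i,j) ∈ {(0,0), (1,0)} is det [[-2, 0], [-4, 3]] = -6 ≠ 0, so this unfolding has rank ≥ 2; CP rank is at least every unfolding rank, so rank(T) ≥ 2. (Unfolding ranks only ever bound the CP rank from below — rank(T) can be strictly larger than all of them — so the matching upper bound has to come from an explicit 2-term decomposition.)
Upper bound — finding two terms. Write S_k = T[:,:,k] for the frontal slices: S₀ = [[-2, -2], [0, -3]], S₁ = [[-4, -4], [3, 0]], S₂ = [[4, 4], [-9, -12]].
If T = a₁ (x) b₁ (x) c₁ + a₂ (x) b₂ (x) c₂ then each S_k = c₁[k]·a₁b₁ᵀ + c₂[k]·a₂b₂ᵀ. S₀ and S₁ are linearly independent, so a₁b₁ᵀ and a₂b₂ᵀ must span the same plane of matrices: they are the rank-1 matrices of the form x·S₀ + y·S₁.
det(x·S₀ + y·S₁) is 6·x² + 18·xy + 12·y² = 6·(x + 2·y)(x + y), vanishing at (x:y) = (2:-1) and (1:-1).
M₁ = 2·S₀ − S₁ = [[0, 0], [-3, -6]] = (-3)·[0, 1][1, 2]ᵀ and M₂ = S₀ − S₁ = [[2, 2], [-3, -3]] = [2, -3][1, 1]ᵀ, so take a₁ = [0, 1], b₁ = [1, 2], a₂ = [2, -3], b₂ = [1, 1].
Each slice is an integer combination of E₁ = a₁b₁ᵀ and E₂ = a₂b₂ᵀ: S₀ = −3·E₁ − E₂, S₁ = −3·E₁ − 2·E₂, S₂ = −3·E₁ + 2·E₂; reading off coefficients, c₁ = [-3, -3, -3] and c₂ = [-1, -2, 2].
Hence T = [0, 1] (x) [1, 2] (x) [-3, -3, -3] + [2, -3] (x) [1, 1] (x) [-1, -2, 2], so rank(T) ≤ 2.
These bounds meet, so rank(T) = 2.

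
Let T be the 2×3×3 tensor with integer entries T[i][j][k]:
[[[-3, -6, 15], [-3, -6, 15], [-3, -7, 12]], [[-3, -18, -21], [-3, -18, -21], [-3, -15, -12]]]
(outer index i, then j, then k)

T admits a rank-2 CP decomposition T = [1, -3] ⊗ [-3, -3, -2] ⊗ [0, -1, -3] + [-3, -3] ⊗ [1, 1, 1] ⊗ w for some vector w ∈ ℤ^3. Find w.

w = [1, 3, -2]

Subtract the known terms from T to get the rank-1 residual R = [-3, -3] ⊗ [1, 1, 1] ⊗ w, so R[i,j,k] = a[i]·b[j]·w[k]. Pick indices with nonzero a[0]·b[0] = (-3)·(1) = -3. Only the fibre through (0,0,·) is needed: R[0,0,:] = T[0,0,:] − Σₗ aₗ[0]bₗ[0]cₗ = [-3, -6, 15] − (1)·(-3)·[0, -1, -3] = [-3, -9, 6]. Then w[k] = R[0,0,k] / -3 for each k, giving w = [-3, -9, 6] / -3 = [1, 3, -2].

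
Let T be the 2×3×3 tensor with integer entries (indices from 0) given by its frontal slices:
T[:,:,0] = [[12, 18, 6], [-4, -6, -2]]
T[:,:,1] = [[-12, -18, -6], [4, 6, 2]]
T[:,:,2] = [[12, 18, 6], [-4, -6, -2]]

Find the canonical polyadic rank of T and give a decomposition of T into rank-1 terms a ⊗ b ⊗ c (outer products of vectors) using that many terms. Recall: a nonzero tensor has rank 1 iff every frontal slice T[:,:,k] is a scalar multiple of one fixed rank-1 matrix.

Lower bound: T ≠ 0 (e.g. T[0,0,0] = 12), so rank(T) ≥ 1.
Upper bound: the mode-1 fibre T[:,0,0] = [12, -4] gives a = [3, -1] (primitive direction); the mode-2 fibre T[0,:,0] = [12, 18, 6] gives b = [2, 3, 1]; then c[k] = T[0,0,k] / (a[0]·b[0]) = [12, -12, 12] / 6 = [2, -2, 2].
Expanding [3, -1] ⊗ [2, 3, 1] ⊗ [2, -2, 2] reproduces all 18 entries of T, so T = [3, -1] ⊗ [2, 3, 1] ⊗ [2, -2, 2] and rank(T) ≤ 1.
These bounds meet, so rank(T) = 1.

rank(T) = 1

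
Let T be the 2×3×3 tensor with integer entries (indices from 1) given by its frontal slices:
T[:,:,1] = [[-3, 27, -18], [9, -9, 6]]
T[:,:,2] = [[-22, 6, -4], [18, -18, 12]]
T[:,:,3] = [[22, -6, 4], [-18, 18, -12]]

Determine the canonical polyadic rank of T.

2

Lower bound: the mode-1 unfolding of T (rows indexed by i, columns by (j,k) = (1,1), (1,2), (1,3), (2,1), (2,2), (2,3), (3,1), (3,2), (3,3)) is [[-3, -22, 22, 27, 6, -6, -18, -4, 4], [9, 18, -18, -9, -18, 18, 6, 12, -12]].
There the 2×2 minor on rows i ∈ {1, 2}, columns (j,k) ∈ {(1,1), (1,2)} is det [[-3, -22], [9, 18]] = 144 ≠ 0, so this unfolding has rank ≥ 2; CP rank is at least every unfolding rank, so rank(T) ≥ 2. (This is only a lower bound: in general the CP rank may exceed every unfolding rank, so we still need to exhibit 2 rank-1 terms summing to T.)
Upper bound — finding two terms. Write S_k = T[:,:,k] for the frontal slices: S₁ = [[-3, 27, -18], [9, -9, 6]], S₂ = [[-22, 6, -4], [18, -18, 12]], S₃ = [[22, -6, 4], [-18, 18, -12]].
If T = a₁ ⊗ b₁ ⊗ c₁ + a₂ ⊗ b₂ ⊗ c₂ then each S_k = c₁[k]·a₁b₁ᵀ + c₂[k]·a₂b₂ᵀ. S₁ and S₂ are linearly independent, so a₁b₁ᵀ and a₂b₂ᵀ must span the same plane of matrices: they are the rank-1 matrices of the form x·S₁ + y·S₂.
The 2×2 minor of x·S₁ + y·S₂ on rows {1,2}, columns {1,2} is −216·x² − 288·xy + 288·y² = (-72)·(3·x − 2·y)(x + 2·y), vanishing at (x:y) = (2:3) and (2:-1).
M₁ = 2·S₁ + 3·S₂ = [[-72, 72, -48], [72, -72, 48]] = (-24)·[1, -1][3, -3, 2]ᵀ and M₂ = 2·S₁ − S₂ = [[16, 48, -32], [0, 0, 0]] = 16·[1, 0][1, 3, -2]ᵀ, so take a₁ = [1, -1], b₁ = [3, -3, 2], a₂ = [1, 0], b₂ = [1, 3, -2].
Each slice is an integer combination of E₁ = a₁b₁ᵀ and E₂ = a₂b₂ᵀ: S₁ = −3·E₁ + 6·E₂, S₂ = −6·E₁ − 4·E₂, S₃ = 6·E₁ + 4·E₂; reading off coefficients, c₁ = [-3, -6, 6] and c₂ = [6, -4, 4].
Hence T = [1, -1] ⊗ [3, -3, 2] ⊗ [-3, -6, 6] + [1, 0] ⊗ [1, 3, -2] ⊗ [6, -4, 4], so rank(T) ≤ 2.
These bounds meet, so rank(T) = 2.
Check entry T[2,1,1] = 9: (-1)·(3)·(-3) + (0)·(1)·(6) = 9.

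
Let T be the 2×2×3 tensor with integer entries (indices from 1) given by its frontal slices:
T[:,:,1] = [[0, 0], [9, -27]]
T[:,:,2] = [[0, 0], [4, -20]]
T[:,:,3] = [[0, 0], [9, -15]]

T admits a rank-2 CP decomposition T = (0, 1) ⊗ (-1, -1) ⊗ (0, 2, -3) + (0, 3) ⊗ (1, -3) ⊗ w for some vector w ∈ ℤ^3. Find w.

Subtract the known terms from T to get the rank-1 residual R = (0, 3) ⊗ (1, -3) ⊗ w, so R[i,j,k] = a[i]·b[j]·w[k]. Pick indices with nonzero a[2]·b[1] = (3)·(1) = 3. Only the fibre through (2,1,·) is needed: R[2,1,:] = T[2,1,:] − Σₗ aₗ[2]bₗ[1]cₗ = [9, 4, 9] − (1)·(-1)·(0, 2, -3) = [9, 6, 6]. Then w[k] = R[2,1,k] / 3 for each k, giving w = [9, 6, 6] / 3 = (3, 2, 2).

w = (3, 2, 2)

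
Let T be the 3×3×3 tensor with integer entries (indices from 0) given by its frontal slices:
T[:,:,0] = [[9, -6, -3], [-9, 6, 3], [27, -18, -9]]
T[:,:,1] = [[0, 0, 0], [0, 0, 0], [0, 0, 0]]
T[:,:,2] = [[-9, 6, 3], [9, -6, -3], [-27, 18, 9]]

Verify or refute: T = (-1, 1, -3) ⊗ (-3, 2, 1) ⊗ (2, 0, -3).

No

Reconstruct entry (0,0,0) from the claimed factors: Σₗ aₗ[0]bₗ[0]cₗ[0] = (-1)·(-3)·(2) = 6, but T[0,0,0] = 9. The claim is false.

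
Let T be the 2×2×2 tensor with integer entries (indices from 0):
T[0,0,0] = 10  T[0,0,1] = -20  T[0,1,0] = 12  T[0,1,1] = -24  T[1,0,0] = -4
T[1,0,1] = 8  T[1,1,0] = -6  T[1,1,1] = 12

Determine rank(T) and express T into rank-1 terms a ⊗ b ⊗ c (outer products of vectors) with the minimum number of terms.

Lower bound: the mode-2 unfolding of T (rows indexed by j, columns by (i,k) = (0,0), (0,1), (1,0), (1,1)) is [[10, -20, -4, 8], [12, -24, -6, 12]].
There the 2×2 minor on rows j ∈ {0, 1}, columns (i,k) ∈ {(0,0), (1,0)} is det [[10, -4], [12, -6]] = -12 ≠ 0, so this unfolding has rank ≥ 2; CP rank is at least every unfolding rank, so rank(T) ≥ 2. (Flattening ranks never certify an upper bound on CP rank; for that we must actually write T with 2 rank-1 terms.)
Upper bound — finding two terms. Every mode-3 slice of T is a multiple of one matrix: T[:,:,k] = c[k]·M with c = [1, -2] and M = [[10, 12], [-4, -6]] (rows indexed by i, columns by j). So it suffices to write M as a sum of two rank-1 matrices.
Splitting M by its rows (i = 0, 1), M = [1, 0][10, 12]ᵀ + [0, 1][-4, -6]ᵀ.
Hence T = [1, 0] ⊗ [10, 12] ⊗ [1, -2] + [0, 1] ⊗ [-4, -6] ⊗ [1, -2], so rank(T) ≤ 2.
These bounds meet, so rank(T) = 2.

rank(T) = 2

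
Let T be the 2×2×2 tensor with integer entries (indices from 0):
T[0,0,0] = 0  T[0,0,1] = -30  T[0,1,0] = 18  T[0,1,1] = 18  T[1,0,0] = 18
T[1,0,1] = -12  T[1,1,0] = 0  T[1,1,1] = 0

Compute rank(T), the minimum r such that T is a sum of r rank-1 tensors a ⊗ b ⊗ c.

2

Lower bound: the mode-2 unfolding of T (rows indexed by j, columns by (i,k) = (0,0), (0,1), (1,0), (1,1)) is [[0, -30, 18, -12], [18, 18, 0, 0]].
There the 2×2 minor on rows j ∈ {0, 1}, columns (i,k) ∈ {(0,0), (0,1)} is det [[0, -30], [18, 18]] = 540 ≠ 0, so this unfolding has rank ≥ 2; CP rank is at least every unfolding rank, so rank(T) ≥ 2. (This is only a lower bound: in general the CP rank may exceed every unfolding rank, so we still need to exhibit 2 rank-1 terms summing to T.)
Upper bound — finding two terms. Write S_k = T[:,:,k] for the frontal slices: S₀ = [[0, 18], [18, 0]], S₁ = [[-30, 18], [-12, 0]].
If T = a₁ ⊗ b₁ ⊗ c₁ + a₂ ⊗ b₂ ⊗ c₂ then each S_k = c₁[k]·a₁b₁ᵀ + c₂[k]·a₂b₂ᵀ. S₀ and S₁ are linearly independent, so a₁b₁ᵀ and a₂b₂ᵀ must span the same plane of matrices: they are the rank-1 matrices of the form x·S₀ + y·S₁.
det(x·S₀ + y·S₁) is −324·x² − 108·xy + 216·y² = (-108)·(3·x − 2·y)(x + y), vanishing at (x:y) = (2:3) and (1:-1).
M₁ = 2·S₀ + 3·S₁ = [[-90, 90], [0, 0]] = (-90)·[1, 0][1, -1]ᵀ and M₂ = S₀ − S₁ = [[30, 0], [30, 0]] = 30·[1, 1][1, 0]ᵀ, so take a₁ = [1, 0], b₁ = [1, -1], a₂ = [1, 1], b₂ = [1, 0].
Each slice is an integer combination of E₁ = a₁b₁ᵀ and E₂ = a₂b₂ᵀ: S₀ = −18·E₁ + 18·E₂, S₁ = −18·E₁ − 12·E₂; reading off coefficients, c₁ = [-18, -18] and c₂ = [18, -12].
Hence T = [1, 0] ⊗ [1, -1] ⊗ [-18, -18] + [1, 1] ⊗ [1, 0] ⊗ [18, -12], so rank(T) ≤ 2.
These bounds meet, so rank(T) = 2.
Check entry T[0,1,0] = 18: (1)·(-1)·(-18) + (1)·(0)·(18) = 18.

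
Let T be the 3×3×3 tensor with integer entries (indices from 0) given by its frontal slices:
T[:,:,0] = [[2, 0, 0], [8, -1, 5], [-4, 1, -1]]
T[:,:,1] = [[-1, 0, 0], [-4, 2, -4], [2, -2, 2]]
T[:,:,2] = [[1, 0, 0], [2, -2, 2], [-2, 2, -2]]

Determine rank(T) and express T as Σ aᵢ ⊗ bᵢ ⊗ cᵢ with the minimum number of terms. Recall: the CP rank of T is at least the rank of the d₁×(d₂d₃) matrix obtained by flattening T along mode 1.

Lower bound: in the mode-2 unfolding of T (rows indexed by j, columns by (i,k)) the 3×3 minor on rows j ∈ {0, 1, 2}, columns (i,k) ∈ {(0,0), (1,0), (1,1)} is det [[2, 8, -4], [0, -1, 2], [0, 5, -4]] = -12 ≠ 0, so that unfolding has rank ≥ 3 and hence rank(T) ≥ 3 (CP rank is at least every unfolding rank, though it can be larger).
Upper bound: T is a sum of 3 rank-1 terms, T = [0, 1, -1] ⊗ [0, 1, -1] ⊗ [-1, 2, -2] + [0, 1, 0] ⊗ [1, 0, 1] ⊗ [4, -2, 0] + [1, 2, -2] ⊗ [1, 0, 0] ⊗ [2, -1, 1] (one valid choice — decompositions are not unique — normalised so each a, b is primitive with positive first nonzero entry; check it by expanding all entries), so rank(T) ≤ 3.
These bounds meet, so rank(T) = 3.

rank(T) = 3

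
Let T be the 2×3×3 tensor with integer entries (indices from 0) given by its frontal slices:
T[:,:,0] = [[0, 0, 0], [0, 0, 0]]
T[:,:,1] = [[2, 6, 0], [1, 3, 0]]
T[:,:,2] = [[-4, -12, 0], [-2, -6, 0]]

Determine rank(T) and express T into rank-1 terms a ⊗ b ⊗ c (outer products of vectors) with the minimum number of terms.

rank(T) = 1

Lower bound: T ≠ 0 (e.g. T[0,0,1] = 2), so rank(T) ≥ 1.
Upper bound: if T = a ⊗ b ⊗ c then every fibre of T is a multiple of the corresponding factor, so read the factors off the fibres through the nonzero entry T[0,0,1] = 2.
The mode-1 fibre T[:,0,1] = [2, 1] gives a = [2, 1] (primitive direction); the mode-2 fibre T[0,:,1] = [2, 6, 0] gives b = [1, 3, 0]; then c[k] = T[0,0,k] / (a[0]·b[0]) = [0, 2, -4] / 2 = [0, 1, -2].
Expanding [2, 1] ⊗ [1, 3, 0] ⊗ [0, 1, -2] reproduces all 18 entries of T, so T = [2, 1] ⊗ [1, 3, 0] ⊗ [0, 1, -2] and rank(T) ≤ 1.
These bounds meet, so rank(T) = 1.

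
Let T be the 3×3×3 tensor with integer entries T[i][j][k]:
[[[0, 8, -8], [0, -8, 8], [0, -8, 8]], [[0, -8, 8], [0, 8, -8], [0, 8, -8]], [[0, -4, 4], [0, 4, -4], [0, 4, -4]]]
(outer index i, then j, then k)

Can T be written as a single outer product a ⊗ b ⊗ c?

Yes

The mode-1 fibre T[:,0,1] = [8, -8, -4] gives a = (2, -2, -1) (primitive direction); the mode-2 fibre T[0,:,1] = [8, -8, -8] gives b = (1, -1, -1); then c[k] = T[0,0,k] / (a[0]·b[0]) = [0, 8, -8] / 2 = (0, 4, -4).
Expanding (2, -2, -1) ⊗ (1, -1, -1) ⊗ (0, 4, -4) reproduces all 27 entries of T, so T = (2, -2, -1) ⊗ (1, -1, -1) ⊗ (0, 4, -4) and rank(T) ≤ 1.
Equivalently every frontal slice T[:,:,k] is c[k] times the rank-1 matrix (2, -2, -1) ⊗ (1, -1, -1). So T has rank 1 (it is nonzero).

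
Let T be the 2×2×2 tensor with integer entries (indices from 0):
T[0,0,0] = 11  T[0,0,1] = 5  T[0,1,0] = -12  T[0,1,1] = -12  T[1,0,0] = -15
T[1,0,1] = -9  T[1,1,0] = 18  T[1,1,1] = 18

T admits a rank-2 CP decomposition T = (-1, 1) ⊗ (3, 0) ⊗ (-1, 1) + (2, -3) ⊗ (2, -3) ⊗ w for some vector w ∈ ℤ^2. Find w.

Subtract the known terms from T to get the rank-1 residual R = (2, -3) ⊗ (2, -3) ⊗ w, so R[i,j,k] = a[i]·b[j]·w[k]. Pick indices with nonzero a[0]·b[0] = (2)·(2) = 4. Only the fibre through (0,0,·) is needed: R[0,0,:] = T[0,0,:] − Σₗ aₗ[0]bₗ[0]cₗ = [11, 5] − (-1)·(3)·(-1, 1) = [8, 8]. Then w[k] = R[0,0,k] / 4 for each k, giving w = [8, 8] / 4 = (2, 2).

w = (2, 2)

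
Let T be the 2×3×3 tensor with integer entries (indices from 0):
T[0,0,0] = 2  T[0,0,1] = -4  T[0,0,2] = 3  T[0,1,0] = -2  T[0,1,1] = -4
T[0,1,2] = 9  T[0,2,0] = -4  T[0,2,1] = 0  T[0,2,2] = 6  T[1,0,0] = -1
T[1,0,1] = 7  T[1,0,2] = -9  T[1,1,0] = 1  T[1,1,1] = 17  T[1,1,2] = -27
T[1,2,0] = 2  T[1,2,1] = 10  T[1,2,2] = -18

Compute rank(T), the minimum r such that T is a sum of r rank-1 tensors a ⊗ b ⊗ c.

Lower bound: the mode-2 unfolding of T (rows indexed by j, columns by (i,k) = (0,0), (0,1), (0,2), (1,0), (1,1), (1,2)) is [[2, -4, 3, -1, 7, -9], [-2, -4, 9, 1, 17, -27], [-4, 0, 6, 2, 10, -18]].
There the 2×2 minor on rows j ∈ {0, 1}, columns (i,k) ∈ {(0,0), (0,1)} is det [[2, -4], [-2, -4]] = -16 ≠ 0, so this unfolding has rank ≥ 2; CP rank is at least every unfolding rank, so rank(T) ≥ 2. (Flattening ranks never certify an upper bound on CP rank; for that we must actually write T with 2 rank-1 terms.)
Upper bound — finding two terms. Write S_k = T[:,:,k] for the frontal slices: S₀ = [[2, -2, -4], [-1, 1, 2]], S₁ = [[-4, -4, 0], [7, 17, 10]], S₂ = [[3, 9, 6], [-9, -27, -18]].
If T = a₁ ⊗ b₁ ⊗ c₁ + a₂ ⊗ b₂ ⊗ c₂ then each S_k = c₁[k]·a₁b₁ᵀ + c₂[k]·a₂b₂ᵀ. S₀ and S₁ are linearly independent, so a₁b₁ᵀ and a₂b₂ᵀ must span the same plane of matrices: they are the rank-1 matrices of the form x·S₀ + y·S₁.
The 2×2 minor of x·S₀ + y·S₁ on rows {0,1}, columns {0,1} is 40·xy − 40·y² = 40·(x − y)(y), vanishing at (x:y) = (1:1) and (1:0).
M₁ = S₀ + S₁ = [[-2, -6, -4], [6, 18, 12]] = (-2)·[1, -3][1, 3, 2]ᵀ and M₂ = S₀ = [[2, -2, -4], [-1, 1, 2]] = [2, -1][1, -1, -2]ᵀ, so take a₁ = [1, -3], b₁ = [1, 3, 2], a₂ = [2, -1], b₂ = [1, -1, -2].
Each slice is an integer combination of E₁ = a₁b₁ᵀ and E₂ = a₂b₂ᵀ: S₀ = E₂, S₁ = −2·E₁ − E₂, S₂ = 3·E₁; reading off coefficients, c₁ = [0, -2, 3] and c₂ = [1, -1, 0].
Hence T = [1, -3] ⊗ [1, 3, 2] ⊗ [0, -2, 3] + [2, -1] ⊗ [1, -1, -2] ⊗ [1, -1, 0], so rank(T) ≤ 2.
These bounds meet, so rank(T) = 2.

2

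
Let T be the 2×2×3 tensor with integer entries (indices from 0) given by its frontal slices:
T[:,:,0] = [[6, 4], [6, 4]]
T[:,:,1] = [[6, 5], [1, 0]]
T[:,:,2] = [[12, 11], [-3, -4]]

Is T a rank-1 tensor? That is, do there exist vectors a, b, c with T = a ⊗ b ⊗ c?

The mode-1 unfolding of T (rows indexed by i, columns by (j,k) = (0,0), (0,1), (0,2), (1,0), (1,1), (1,2)) is [[6, 6, 12, 4, 5, 11], [6, 1, -3, 4, 0, -4]].
There the 2×2 minor on rows i ∈ {0, 1}, columns (j,k) ∈ {(0,0), (0,1)} is det [[6, 6], [6, 1]] = -30 ≠ 0, so this unfolding has rank ≥ 2; CP rank is at least every unfolding rank, so rank(T) ≥ 2.
In particular rank(T) ≥ 2 > 1, so T is not rank-1.

No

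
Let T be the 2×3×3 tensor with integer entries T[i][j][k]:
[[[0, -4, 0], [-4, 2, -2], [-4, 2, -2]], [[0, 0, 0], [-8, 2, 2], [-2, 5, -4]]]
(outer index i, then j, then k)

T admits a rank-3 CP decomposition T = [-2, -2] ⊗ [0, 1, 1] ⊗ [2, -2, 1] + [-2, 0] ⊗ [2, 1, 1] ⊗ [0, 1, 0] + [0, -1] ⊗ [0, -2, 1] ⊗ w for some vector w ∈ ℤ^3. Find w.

w = [-2, -1, 2]

Subtract the known terms from T to get the rank-1 residual R = [0, -1] ⊗ [0, -2, 1] ⊗ w, so R[i,j,k] = a[i]·b[j]·w[k]. Pick indices with nonzero a[1]·b[1] = (-1)·(-2) = 2. Only the fibre through (1,1,·) is needed: R[1,1,:] = T[1,1,:] − Σₗ aₗ[1]bₗ[1]cₗ = [-8, 2, 2] − (-2)·(1)·[2, -2, 1] − (0)·(1)·[0, 1, 0] = [-4, -2, 4]. Then w[k] = R[1,1,k] / 2 for each k, giving w = [-4, -2, 4] / 2 = [-2, -1, 2].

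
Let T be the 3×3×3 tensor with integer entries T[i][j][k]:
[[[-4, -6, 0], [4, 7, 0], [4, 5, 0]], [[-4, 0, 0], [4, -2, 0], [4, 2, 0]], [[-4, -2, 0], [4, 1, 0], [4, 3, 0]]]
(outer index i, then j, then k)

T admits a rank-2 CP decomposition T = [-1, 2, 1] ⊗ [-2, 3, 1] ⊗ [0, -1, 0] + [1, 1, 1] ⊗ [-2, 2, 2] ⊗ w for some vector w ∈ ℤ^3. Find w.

w = [2, 2, 0]

Subtract the known terms from T to get the rank-1 residual R = [1, 1, 1] ⊗ [-2, 2, 2] ⊗ w, so R[i,j,k] = a[i]·b[j]·w[k]. Pick indices with nonzero a[0]·b[0] = (1)·(-2) = -2. Only the fibre through (0,0,·) is needed: R[0,0,:] = T[0,0,:] − Σₗ aₗ[0]bₗ[0]cₗ = [-4, -6, 0] − (-1)·(-2)·[0, -1, 0] = [-4, -4, 0]. Then w[k] = R[0,0,k] / -2 for each k, giving w = [-4, -4, 0] / -2 = [2, 2, 0].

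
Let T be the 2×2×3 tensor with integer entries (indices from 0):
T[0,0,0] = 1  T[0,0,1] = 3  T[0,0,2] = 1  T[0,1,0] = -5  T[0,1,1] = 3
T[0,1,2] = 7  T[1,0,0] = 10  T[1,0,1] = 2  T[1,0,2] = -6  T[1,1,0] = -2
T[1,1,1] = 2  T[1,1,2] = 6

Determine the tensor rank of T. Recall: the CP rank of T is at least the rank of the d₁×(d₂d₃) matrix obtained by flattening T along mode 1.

3

Lower bound: the mode-3 unfolding of T (rows indexed by k, columns by (i,j) = (0,0), (0,1), (1,0), (1,1)) is [[1, -5, 10, -2], [3, 3, 2, 2], [1, 7, -6, 6]].
There the 3×3 minor on rows k ∈ {0, 1, 2}, columns (i,j) ∈ {(0,0), (0,1), (1,0)} is det [[1, -5, 10], [3, 3, 2], [1, 7, -6]] = 48 ≠ 0, so this unfolding has rank ≥ 3; CP rank is at least every unfolding rank, so rank(T) ≥ 3. (This is only a lower bound: in general the CP rank may exceed every unfolding rank, so we still need to exhibit 3 rank-1 terms summing to T.)
Upper bound: T is a sum of 3 rank-1 terms, T = [1, 0] (x) [1, 1] (x) [-4, 2, 4] + [1, 2] (x) [1, 1] (x) [1, 1, 1] + [1, 2] (x) [2, -1] (x) [2, 0, -2] (one valid choice — decompositions are not unique — normalised so each a, b is primitive with positive first nonzero entry; check it by expanding all entries), so rank(T) ≤ 3.
These bounds meet, so rank(T) = 3.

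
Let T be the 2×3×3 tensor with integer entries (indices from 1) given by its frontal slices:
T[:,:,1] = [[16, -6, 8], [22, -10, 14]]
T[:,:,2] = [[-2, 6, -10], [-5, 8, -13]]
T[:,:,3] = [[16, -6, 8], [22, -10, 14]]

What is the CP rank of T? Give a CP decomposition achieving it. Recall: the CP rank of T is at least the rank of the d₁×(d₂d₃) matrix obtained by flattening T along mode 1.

Lower bound: the mode-3 unfolding of T (rows indexed by k, columns by (i,j) = (1,1), (1,2), (1,3), (2,1), (2,2), (2,3)) is [[16, -6, 8, 22, -10, 14], [-2, 6, -10, -5, 8, -13], [16, -6, 8, 22, -10, 14]].
There the 2×2 minor on rows k ∈ {1, 2}, columns (i,j) ∈ {(1,1), (1,2)} is det [[16, -6], [-2, 6]] = 84 ≠ 0, so this unfolding has rank ≥ 2; CP rank is at least every unfolding rank, so rank(T) ≥ 2. (This is only a lower bound: in general the CP rank may exceed every unfolding rank, so we still need to exhibit 2 rank-1 terms summing to T.)
Upper bound — finding two terms. Write S_k = T[:,:,k] for the frontal slices: S₁ = [[16, -6, 8], [22, -10, 14]], S₂ = [[-2, 6, -10], [-5, 8, -13]], S₃ = [[16, -6, 8], [22, -10, 14]].
If T = a₁ ⊗ b₁ ⊗ c₁ + a₂ ⊗ b₂ ⊗ c₂ then each S_k = c₁[k]·a₁b₁ᵀ + c₂[k]·a₂b₂ᵀ. S₁ and S₂ are linearly independent, so a₁b₁ᵀ and a₂b₂ᵀ must span the same plane of matrices: they are the rank-1 matrices of the form x·S₁ + y·S₂.
The 2×2 minor of x·S₁ + y·S₂ on rows {1,2}, columns {1,2} is −28·x² − 14·xy + 14·y² = (-14)·(2·x − y)(x + y), vanishing at (x:y) = (1:2) and (1:-1).
M₁ = S₁ + 2·S₂ = [[12, 6, -12], [12, 6, -12]] = 6·[1, 1][2, 1, -2]ᵀ and M₂ = S₁ − S₂ = [[18, -12, 18], [27, -18, 27]] = 3·[2, 3][3, -2, 3]ᵀ, so take a₁ = [1, 1], b₁ = [2, 1, -2], a₂ = [2, 3], b₂ = [3, -2, 3].
Each slice is an integer combination of E₁ = a₁b₁ᵀ and E₂ = a₂b₂ᵀ: S₁ = 2·E₁ + 2·E₂, S₂ = 2·E₁ − E₂, S₃ = 2·E₁ + 2·E₂; reading off coefficients, c₁ = [2, 2, 2] and c₂ = [2, -1, 2].
Hence T = [1, 1] ⊗ [2, 1, -2] ⊗ [2, 2, 2] + [2, 3] ⊗ [3, -2, 3] ⊗ [2, -1, 2], so rank(T) ≤ 2.
These bounds meet, so rank(T) = 2.

rank(T) = 2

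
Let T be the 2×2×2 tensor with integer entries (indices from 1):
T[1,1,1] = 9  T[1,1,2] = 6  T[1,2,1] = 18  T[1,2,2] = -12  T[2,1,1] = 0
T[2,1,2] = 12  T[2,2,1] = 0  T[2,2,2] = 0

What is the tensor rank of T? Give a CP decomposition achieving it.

rank(T) = 2

Lower bound: the mode-2 unfolding of T (rows indexed by j, columns by (i,k) = (1,1), (1,2), (2,1), (2,2)) is [[9, 6, 0, 12], [18, -12, 0, 0]].
There the 2×2 minor on rows j ∈ {1, 2}, columns (i,k) ∈ {(1,1), (1,2)} is det [[9, 6], [18, -12]] = -216 ≠ 0, so this unfolding has rank ≥ 2; CP rank is at least every unfolding rank, so rank(T) ≥ 2. (This is only a lower bound: in general the CP rank may exceed every unfolding rank, so we still need to exhibit 2 rank-1 terms summing to T.)
Upper bound — finding two terms. Write S_k = T[:,:,k] for the frontal slices: S₁ = [[9, 18], [0, 0]], S₂ = [[6, -12], [12, 0]].
If T = a₁ ⊗ b₁ ⊗ c₁ + a₂ ⊗ b₂ ⊗ c₂ then each S_k = c₁[k]·a₁b₁ᵀ + c₂[k]·a₂b₂ᵀ. S₁ and S₂ are linearly independent, so a₁b₁ᵀ and a₂b₂ᵀ must span the same plane of matrices: they are the rank-1 matrices of the form x·S₁ + y·S₂.
det(x·S₁ + y·S₂) is −216·xy + 144·y² = (-72)·(3·x − 2·y)(y), vanishing at (x:y) = (2:3) and (1:0).
M₁ = 2·S₁ + 3·S₂ = [[36, 0], [36, 0]] = 36·[1, 1][1, 0]ᵀ and M₂ = S₁ = [[9, 18], [0, 0]] = 9·[1, 0][1, 2]ᵀ, so take a₁ = [1, 1], b₁ = [1, 0], a₂ = [1, 0], b₂ = [1, 2].
Each slice is an integer combination of E₁ = a₁b₁ᵀ and E₂ = a₂b₂ᵀ: S₁ = 9·E₂, S₂ = 12·E₁ − 6·E₂; reading off coefficients, c₁ = [0, 12] and c₂ = [9, -6].
Hence T = [1, 1] ⊗ [1, 0] ⊗ [0, 12] + [1, 0] ⊗ [1, 2] ⊗ [9, -6], so rank(T) ≤ 2.
These bounds meet, so rank(T) = 2.
Check entry T[2,2,2] = 0: (1)·(0)·(12) + (0)·(2)·(-6) = 0.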